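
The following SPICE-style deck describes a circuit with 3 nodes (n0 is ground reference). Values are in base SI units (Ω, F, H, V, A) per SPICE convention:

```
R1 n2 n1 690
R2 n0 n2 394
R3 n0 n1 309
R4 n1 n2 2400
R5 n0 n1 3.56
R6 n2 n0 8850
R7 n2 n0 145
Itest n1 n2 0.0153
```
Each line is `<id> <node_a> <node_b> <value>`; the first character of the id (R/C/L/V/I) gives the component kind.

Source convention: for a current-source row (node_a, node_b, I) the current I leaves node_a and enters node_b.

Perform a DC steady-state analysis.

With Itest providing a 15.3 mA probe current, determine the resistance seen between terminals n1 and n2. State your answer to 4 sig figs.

Element admittances at DC:
  Y(R1) = 0.001449 S between n2,n1
  Y(R2) = 0.002538 S between n0,n2
  Y(R3) = 0.003236 S between n0,n1
  Y(R4) = 0.0004167 S between n1,n2
  Y(R5) = 0.2809 S between n0,n1
  Y(R6) = 0.0001130 S between n2,n0
  Y(R7) = 0.006897 S between n2,n0
  Itest: injects 0.0153 A into n2 (from n1)
Assemble and solve the 2×2 MNA system:
  V(n1)=-0.04480  V(n2)=1.333

R_eq = 90.06 Ω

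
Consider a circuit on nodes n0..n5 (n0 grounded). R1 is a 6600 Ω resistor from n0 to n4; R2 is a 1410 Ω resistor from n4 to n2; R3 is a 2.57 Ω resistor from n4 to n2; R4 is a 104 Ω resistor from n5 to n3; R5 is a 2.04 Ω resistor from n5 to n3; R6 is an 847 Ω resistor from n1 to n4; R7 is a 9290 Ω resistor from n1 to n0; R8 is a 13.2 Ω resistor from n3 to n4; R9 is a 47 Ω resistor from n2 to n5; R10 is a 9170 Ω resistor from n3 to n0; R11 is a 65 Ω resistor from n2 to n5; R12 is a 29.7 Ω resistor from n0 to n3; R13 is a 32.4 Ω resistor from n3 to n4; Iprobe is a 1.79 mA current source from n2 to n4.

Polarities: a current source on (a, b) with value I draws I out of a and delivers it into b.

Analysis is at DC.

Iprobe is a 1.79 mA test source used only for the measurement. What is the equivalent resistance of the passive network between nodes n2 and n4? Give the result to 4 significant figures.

R_eq = 2.406 Ω

Element admittances at DC:
  Y(R1) = 0.0001515 S between n0,n4
  Y(R2) = 0.0007092 S between n4,n2
  Y(R3) = 0.3891 S between n4,n2
  Y(R4) = 0.009615 S between n5,n3
  Y(R5) = 0.4902 S between n5,n3
  Y(R6) = 0.001181 S between n1,n4
  Y(R7) = 0.0001076 S between n1,n0
  Y(R8) = 0.07576 S between n3,n4
  Y(R9) = 0.02128 S between n2,n5
  Y(R10) = 0.0001091 S between n3,n0
  Y(R11) = 0.01538 S between n2,n5
  Y(R12) = 0.03367 S between n0,n3
  Y(R13) = 0.03086 S between n3,n4
  Iprobe: injects 0.00179 A into n4 (from n2)
Assemble and solve the 5×5 MNA system:
  V(n1)=0.0009487  V(n2)=-0.003271  V(n3)=-7.667e-06  V(n4)=0.001035  V(n5)=-0.0002307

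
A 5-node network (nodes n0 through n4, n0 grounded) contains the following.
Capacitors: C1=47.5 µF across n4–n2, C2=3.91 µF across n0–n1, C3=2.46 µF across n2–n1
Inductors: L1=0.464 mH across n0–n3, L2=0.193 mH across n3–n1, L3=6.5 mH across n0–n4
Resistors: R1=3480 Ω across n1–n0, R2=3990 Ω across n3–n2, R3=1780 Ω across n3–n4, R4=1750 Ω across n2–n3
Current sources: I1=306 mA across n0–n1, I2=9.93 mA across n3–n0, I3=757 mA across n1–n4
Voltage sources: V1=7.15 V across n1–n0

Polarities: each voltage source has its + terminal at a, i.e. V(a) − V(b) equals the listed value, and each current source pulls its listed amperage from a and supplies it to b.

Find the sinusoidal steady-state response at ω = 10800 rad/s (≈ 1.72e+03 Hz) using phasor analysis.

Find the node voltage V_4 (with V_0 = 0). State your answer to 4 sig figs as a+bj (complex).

24.27-66.45j V

Element admittances at ω=10800 rad/s:
  Y(C1) = 0.000+0.5130j S between n4,n2
  Y(L1) = 0.000-0.1996j S between n0,n3
  Y(R1) = 0.0002874+0.000j S between n1,n0
  Y(L2) = 0.000-0.4798j S between n3,n1
  Y(L3) = 0.000-0.01425j S between n0,n4
  Y(R2) = 0.0002506+0.000j S between n3,n2
  I1: injects 0.306 A into n1 (from n0)
  Y(R3) = 0.0005618+0.000j S between n3,n4
  Y(R4) = 0.0005714+0.000j S between n2,n3
  Y(C2) = 0.000+0.04223j S between n0,n1
  I2: injects 0.00993 A into n0 (from n3)
  I3: injects 0.757 A into n4 (from n1)
  Y(C3) = 0.000+0.02657j S between n2,n1
  V1: constraint V(n1)−V(n0) = 7.15
Assemble and solve the 5×5 MNA system:
  V(n1)=7.150+0.000j  V(n2)=23.52-63.15j  V(n3)=5.181+0.02337j  V(n4)=24.27-66.45j
  i(V1)=1.236+1.078j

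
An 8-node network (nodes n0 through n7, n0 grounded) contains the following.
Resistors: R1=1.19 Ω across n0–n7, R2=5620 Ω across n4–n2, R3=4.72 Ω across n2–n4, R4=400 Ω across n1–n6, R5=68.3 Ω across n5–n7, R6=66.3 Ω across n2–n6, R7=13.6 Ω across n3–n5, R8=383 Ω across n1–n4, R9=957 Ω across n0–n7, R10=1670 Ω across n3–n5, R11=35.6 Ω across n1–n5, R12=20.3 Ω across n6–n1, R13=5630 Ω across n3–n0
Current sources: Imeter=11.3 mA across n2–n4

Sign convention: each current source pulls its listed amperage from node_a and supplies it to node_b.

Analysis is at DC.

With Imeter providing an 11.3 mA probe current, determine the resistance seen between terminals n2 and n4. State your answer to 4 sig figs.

Element admittances at DC:
  Y(R1) = 0.8403 S between n0,n7
  Y(R2) = 0.0001779 S between n4,n2
  Y(R3) = 0.2119 S between n2,n4
  Y(R4) = 0.002500 S between n1,n6
  Y(R5) = 0.01464 S between n5,n7
  Y(R6) = 0.01508 S between n2,n6
  Y(R7) = 0.07353 S between n3,n5
  Y(R8) = 0.002611 S between n1,n4
  Y(R9) = 0.001045 S between n0,n7
  Y(R10) = 0.0005988 S between n3,n5
  Y(R11) = 0.02809 S between n1,n5
  Y(R12) = 0.04926 S between n6,n1
  Y(R13) = 0.0001776 S between n3,n0
  Imeter: injects 0.0113 A into n4 (from n2)
Assemble and solve the 7×7 MNA system:
  V(n1)=0.000  V(n2)=-0.009640  V(n3)=0.000  V(n4)=0.04312  V(n5)=0.000  V(n6)=-0.002175  V(n7)=0.000

R_eq = 4.669 Ω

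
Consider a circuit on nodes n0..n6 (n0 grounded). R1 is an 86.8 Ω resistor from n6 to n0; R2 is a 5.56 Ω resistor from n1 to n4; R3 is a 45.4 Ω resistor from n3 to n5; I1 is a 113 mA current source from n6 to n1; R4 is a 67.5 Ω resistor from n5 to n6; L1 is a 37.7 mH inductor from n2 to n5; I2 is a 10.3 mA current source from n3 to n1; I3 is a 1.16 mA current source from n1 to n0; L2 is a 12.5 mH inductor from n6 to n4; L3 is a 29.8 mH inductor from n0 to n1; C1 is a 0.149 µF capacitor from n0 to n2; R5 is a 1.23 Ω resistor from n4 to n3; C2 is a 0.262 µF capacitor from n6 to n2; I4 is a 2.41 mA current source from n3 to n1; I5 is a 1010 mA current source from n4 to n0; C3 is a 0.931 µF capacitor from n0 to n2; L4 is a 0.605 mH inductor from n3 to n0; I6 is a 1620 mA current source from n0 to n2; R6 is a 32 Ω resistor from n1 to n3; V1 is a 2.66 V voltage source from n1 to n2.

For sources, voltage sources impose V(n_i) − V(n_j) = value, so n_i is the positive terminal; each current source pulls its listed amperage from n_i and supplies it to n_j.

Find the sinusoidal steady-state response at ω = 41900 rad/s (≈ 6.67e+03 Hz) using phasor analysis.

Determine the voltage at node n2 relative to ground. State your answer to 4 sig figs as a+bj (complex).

26.23-26.94j V

Apply KCL at each of the 6 non-ground nodes and solve the resulting linear system.
Node n1: branches {R2, I1, I2, I3, L3, I4, R6, V1} → V_1 = 28.89-26.94j
Node n2: branches {L1, C1, C2, C3, I6, V1} → V_2 = 26.23-26.94j
Node n3: branches {R3, I2, R5, I4, L4, R6} → V_3 = 28.14-19.88j
Node n4: branches {R2, L2, R5, I5} → V_4 = 27.29-21.14j
Node n5: branches {R3, R4, L1} → V_5 = 23.43-13.81j
Node n6: branches {R1, I1, R4, L2, C2} → V_6 = 16.98-4.659j
Source currents: i(V1)=-0.1647+1.287j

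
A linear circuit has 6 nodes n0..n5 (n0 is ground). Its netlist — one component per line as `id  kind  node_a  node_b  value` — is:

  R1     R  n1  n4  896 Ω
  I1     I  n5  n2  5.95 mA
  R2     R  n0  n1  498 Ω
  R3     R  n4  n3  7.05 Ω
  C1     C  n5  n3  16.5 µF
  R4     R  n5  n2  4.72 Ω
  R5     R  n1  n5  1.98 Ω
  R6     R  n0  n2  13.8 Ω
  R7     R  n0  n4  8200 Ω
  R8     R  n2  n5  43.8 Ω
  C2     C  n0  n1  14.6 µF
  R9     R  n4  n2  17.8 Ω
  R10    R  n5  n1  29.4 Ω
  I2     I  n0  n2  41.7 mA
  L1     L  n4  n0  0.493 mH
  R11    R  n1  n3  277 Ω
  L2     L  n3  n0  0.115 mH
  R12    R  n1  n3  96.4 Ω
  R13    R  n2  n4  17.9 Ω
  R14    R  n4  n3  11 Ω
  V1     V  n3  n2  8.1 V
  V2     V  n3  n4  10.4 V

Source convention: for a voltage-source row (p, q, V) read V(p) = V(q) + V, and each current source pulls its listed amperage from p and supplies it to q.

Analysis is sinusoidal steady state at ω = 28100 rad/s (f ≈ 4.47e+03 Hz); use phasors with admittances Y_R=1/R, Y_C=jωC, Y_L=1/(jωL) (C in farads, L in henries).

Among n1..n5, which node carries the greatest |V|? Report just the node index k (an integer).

3

Apply KCL at each of the 5 non-ground nodes and solve the resulting linear system.
Node n1: branches {R1, R2, R5, C2, R10, R11, R12} → V_1 = 2.898+1.001j
Node n2: branches {I1, R4, R6, R8, R9, I2, R13, V1} → V_2 = -2.693+1.683j
Node n3: branches {R3, C1, R11, L2, R12, R14, V1, V2} → V_3 = 5.407+1.683j
Node n4: branches {R1, R3, R7, R9, L1, R13, R14, V2} → V_4 = -4.993+1.683j
Node n5: branches {I1, C1, R4, R5, R8, R10} → V_5 = 2.098+3.191j
Source currents: i(V1)=-1.109-0.2320j, i(V2)=-2.566+0.3614j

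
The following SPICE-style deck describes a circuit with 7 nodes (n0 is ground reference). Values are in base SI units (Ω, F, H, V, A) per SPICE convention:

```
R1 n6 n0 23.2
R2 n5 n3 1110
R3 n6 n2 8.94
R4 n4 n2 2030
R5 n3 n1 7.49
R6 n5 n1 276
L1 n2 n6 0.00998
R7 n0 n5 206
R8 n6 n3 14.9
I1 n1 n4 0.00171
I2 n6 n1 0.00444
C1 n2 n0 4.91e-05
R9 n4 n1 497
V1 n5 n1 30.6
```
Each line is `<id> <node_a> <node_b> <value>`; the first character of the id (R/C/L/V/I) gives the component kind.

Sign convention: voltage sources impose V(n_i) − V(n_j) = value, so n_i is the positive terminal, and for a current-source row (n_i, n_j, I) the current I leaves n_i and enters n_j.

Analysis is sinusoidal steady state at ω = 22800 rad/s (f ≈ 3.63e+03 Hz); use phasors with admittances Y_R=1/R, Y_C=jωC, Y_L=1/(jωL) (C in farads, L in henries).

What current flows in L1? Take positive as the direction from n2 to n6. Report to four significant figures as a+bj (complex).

0.0002103-0.003646j A

MNA unknowns: 6 node voltages V₁..V_6 plus 1 source current (V1)
R1: Y=0.04310+0.000j on G[6,0]
R2: Y=0.0009009+0.000j on G[5,3]
R3: Y=0.1119+0.000j on G[6,2]
R4: Y=0.0004926+0.000j on G[4,2]
R5: Y=0.1335+0.000j on G[3,1]
R6: Y=0.003623+0.000j on G[5,1]
L1: Y=0.000-0.004395j on G[2,6]
R7: Y=0.004854+0.000j on G[0,5]
R8: Y=0.06711+0.000j on G[6,3]
I1: z[1]−=0.00171, z[4]+=0.00171
I2: z[6]−=0.00444, z[1]+=0.00444
C1: Y=0.000+1.119j on G[2,0]
R9: Y=0.002012+0.000j on G[4,1]
V1: row V5−V1=30.6, i_V1 at 5,1
solve → V1=-3.816+0.03315j, V2=-0.001541+0.08414j, V3=-2.685+0.03420j, V4=-2.383+0.04318j, V5=26.78+0.03315j, V6=-0.8312+0.03630j
aux → i_V1=-0.2674-0.0001600j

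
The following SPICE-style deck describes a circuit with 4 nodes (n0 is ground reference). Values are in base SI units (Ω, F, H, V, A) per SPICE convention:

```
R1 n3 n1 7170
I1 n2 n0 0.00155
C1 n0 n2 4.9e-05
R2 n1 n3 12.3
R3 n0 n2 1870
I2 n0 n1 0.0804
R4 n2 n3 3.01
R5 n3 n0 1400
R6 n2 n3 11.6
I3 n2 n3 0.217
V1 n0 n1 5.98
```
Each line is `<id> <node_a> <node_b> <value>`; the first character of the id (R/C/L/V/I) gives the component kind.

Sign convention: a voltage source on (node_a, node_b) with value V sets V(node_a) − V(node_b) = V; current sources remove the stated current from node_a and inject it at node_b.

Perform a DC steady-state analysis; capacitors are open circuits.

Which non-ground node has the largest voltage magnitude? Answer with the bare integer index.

MNA unknowns: 3 node voltages V₁..V_3 plus 1 source current (V1)
R1: Y=0.0001395 on G[3,1]
I1: z[2]−=0.00155, z[0]+=0.00155
C1: Y=0.000 on G[0,2]
R2: Y=0.08130 on G[1,3]
R3: Y=0.0005348 on G[0,2]
I2: z[0]−=0.0804, z[1]+=0.0804
R4: Y=0.3322 on G[2,3]
R5: Y=0.0007143 on G[3,0]
R6: Y=0.08621 on G[2,3]
I3: z[2]−=0.217, z[3]+=0.217
V1: row V0−V1=5.98, i_V1 at 0,1
solve → V1=-5.980, V2=-6.419, V3=-5.905
aux → i_V1=-0.08650

2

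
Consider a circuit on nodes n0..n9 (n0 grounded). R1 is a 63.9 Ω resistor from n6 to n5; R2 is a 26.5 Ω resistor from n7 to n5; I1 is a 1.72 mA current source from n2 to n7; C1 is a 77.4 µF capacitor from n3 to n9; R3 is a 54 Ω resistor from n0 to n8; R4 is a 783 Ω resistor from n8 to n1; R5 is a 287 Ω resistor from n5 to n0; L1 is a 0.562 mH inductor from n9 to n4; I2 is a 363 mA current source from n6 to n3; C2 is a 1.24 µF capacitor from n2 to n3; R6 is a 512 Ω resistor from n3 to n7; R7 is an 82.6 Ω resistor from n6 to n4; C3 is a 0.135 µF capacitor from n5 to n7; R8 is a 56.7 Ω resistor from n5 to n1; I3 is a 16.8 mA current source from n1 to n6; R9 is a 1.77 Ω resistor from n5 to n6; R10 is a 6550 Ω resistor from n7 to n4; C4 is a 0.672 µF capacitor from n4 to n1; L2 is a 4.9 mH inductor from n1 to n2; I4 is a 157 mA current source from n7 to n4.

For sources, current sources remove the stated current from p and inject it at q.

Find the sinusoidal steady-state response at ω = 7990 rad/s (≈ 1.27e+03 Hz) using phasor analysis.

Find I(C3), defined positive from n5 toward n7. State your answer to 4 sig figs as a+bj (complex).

-0.0003009+0.003203j A

Apply KCL at each of the 9 non-ground nodes and solve the resulting linear system.
Node n1: branches {R4, R8, I3, C4, L2} → V_1 = 9.761+3.956j
Node n2: branches {I1, C2, L2} → V_2 = 6.840+11.50j
Node n3: branches {C1, I2, C2, R6} → V_3 = 14.37-8.129j
Node n4: branches {L1, R7, R10, C4, I4} → V_4 = 14.19-8.497j
Node n5: branches {R1, R2, R5, C3, R8, R9} → V_5 = -3.347-1.356j
Node n6: branches {R1, I2, R7, I3, R9} → V_6 = -3.573-1.502j
Node n7: branches {R2, I1, R6, C3, R10, I4} → V_7 = -6.316-1.635j
Node n8: branches {R3, R4} → V_8 = 0.6298+0.2552j
Node n9: branches {C1, L1} → V_9 = 14.47-7.922j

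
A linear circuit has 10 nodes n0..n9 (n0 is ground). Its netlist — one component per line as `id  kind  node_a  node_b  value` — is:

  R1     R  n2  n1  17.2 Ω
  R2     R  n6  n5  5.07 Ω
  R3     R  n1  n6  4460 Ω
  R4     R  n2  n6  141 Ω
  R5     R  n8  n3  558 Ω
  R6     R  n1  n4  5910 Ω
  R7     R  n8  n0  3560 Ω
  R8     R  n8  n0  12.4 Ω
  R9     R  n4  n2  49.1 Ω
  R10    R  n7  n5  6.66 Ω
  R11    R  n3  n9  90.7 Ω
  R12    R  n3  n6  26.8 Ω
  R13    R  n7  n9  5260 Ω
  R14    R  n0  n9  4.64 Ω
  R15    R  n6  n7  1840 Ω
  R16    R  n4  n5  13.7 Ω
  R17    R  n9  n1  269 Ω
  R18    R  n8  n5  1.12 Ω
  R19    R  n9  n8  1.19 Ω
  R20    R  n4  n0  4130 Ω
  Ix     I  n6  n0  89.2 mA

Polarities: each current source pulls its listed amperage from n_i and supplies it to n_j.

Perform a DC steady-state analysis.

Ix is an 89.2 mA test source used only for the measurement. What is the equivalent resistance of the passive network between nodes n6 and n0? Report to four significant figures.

Element admittances at DC:
  Y(R1) = 0.05814 S between n2,n1
  Y(R2) = 0.1972 S between n6,n5
  Y(R3) = 0.0002242 S between n1,n6
  Y(R4) = 0.007092 S between n2,n6
  Y(R5) = 0.001792 S between n8,n3
  Y(R6) = 0.0001692 S between n1,n4
  Y(R7) = 0.0002809 S between n8,n0
  Y(R8) = 0.08065 S between n8,n0
  Y(R9) = 0.02037 S between n4,n2
  Y(R10) = 0.1502 S between n7,n5
  Y(R11) = 0.01103 S between n3,n9
  Y(R12) = 0.03731 S between n3,n6
  Y(R13) = 0.0001901 S between n7,n9
  Y(R14) = 0.2155 S between n0,n9
  Y(R15) = 0.0005435 S between n6,n7
  Y(R16) = 0.07299 S between n4,n5
  Y(R17) = 0.003717 S between n9,n1
  Y(R18) = 0.8929 S between n8,n5
  Y(R19) = 0.8403 S between n9,n8
  Y(R20) = 0.0002421 S between n4,n0
  Ix: injects 0.0892 A into n0 (from n6)
Assemble and solve the 9×9 MNA system:
  V(n1)=-0.5180  V(n2)=-0.5319  V(n3)=-0.7096  V(n4)=-0.4598  V(n5)=-0.4411  V(n6)=-0.8531  V(n7)=-0.4424  V(n8)=-0.3484  V(n9)=-0.2826

R_eq = 9.564 Ω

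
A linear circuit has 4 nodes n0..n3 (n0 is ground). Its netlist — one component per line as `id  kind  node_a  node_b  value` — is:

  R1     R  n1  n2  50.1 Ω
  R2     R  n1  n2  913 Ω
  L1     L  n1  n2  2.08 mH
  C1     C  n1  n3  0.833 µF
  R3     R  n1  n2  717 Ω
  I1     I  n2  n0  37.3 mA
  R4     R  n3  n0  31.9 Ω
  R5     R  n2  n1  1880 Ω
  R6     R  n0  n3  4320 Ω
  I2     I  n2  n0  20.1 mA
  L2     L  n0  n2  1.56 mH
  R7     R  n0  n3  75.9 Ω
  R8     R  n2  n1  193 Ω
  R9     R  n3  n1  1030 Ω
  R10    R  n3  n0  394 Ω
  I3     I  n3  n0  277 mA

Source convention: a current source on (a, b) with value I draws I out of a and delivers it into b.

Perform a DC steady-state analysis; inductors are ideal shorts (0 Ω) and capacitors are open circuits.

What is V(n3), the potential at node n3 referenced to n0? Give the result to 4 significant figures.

-5.739 V

Element admittances at DC:
  Y(R1) = 0.01996 S between n1,n2
  Y(R2) = 0.001095 S between n1,n2
  L1: short n1↔n2 (DC inductor)
  Y(C1) = 0.000 S between n1,n3
  Y(R3) = 0.001395 S between n1,n2
  I1: injects 0.0373 A into n0 (from n2)
  Y(R4) = 0.03135 S between n3,n0
  Y(R5) = 0.0005319 S between n2,n1
  Y(R6) = 0.0002315 S between n0,n3
  I2: injects 0.0201 A into n0 (from n2)
  L2: short n0↔n2 (DC inductor)
  Y(R7) = 0.01318 S between n0,n3
  Y(R8) = 0.005181 S between n2,n1
  Y(R9) = 0.0009709 S between n3,n1
  Y(R10) = 0.002538 S between n3,n0
  I3: injects 0.277 A into n0 (from n3)
Assemble and solve the 5×5 MNA system:
  V(n1)=0.000  V(n2)=0.000  V(n3)=-5.739
  i(L1)=-0.005572  i(L2)=0.06297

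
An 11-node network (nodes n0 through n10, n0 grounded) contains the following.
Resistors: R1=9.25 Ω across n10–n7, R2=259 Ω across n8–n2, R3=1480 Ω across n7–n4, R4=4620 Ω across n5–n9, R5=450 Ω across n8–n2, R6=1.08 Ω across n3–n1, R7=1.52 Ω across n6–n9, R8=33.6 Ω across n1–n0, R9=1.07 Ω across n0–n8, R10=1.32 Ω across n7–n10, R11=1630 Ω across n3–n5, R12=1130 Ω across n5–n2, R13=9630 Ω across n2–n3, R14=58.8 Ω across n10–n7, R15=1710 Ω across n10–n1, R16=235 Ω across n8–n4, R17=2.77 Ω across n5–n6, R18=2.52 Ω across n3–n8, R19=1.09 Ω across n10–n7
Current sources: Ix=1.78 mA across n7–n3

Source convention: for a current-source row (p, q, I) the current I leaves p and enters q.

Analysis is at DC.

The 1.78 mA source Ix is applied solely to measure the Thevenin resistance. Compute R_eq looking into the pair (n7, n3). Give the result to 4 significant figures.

Element admittances at DC:
  Y(R1) = 0.1081 S between n10,n7
  Y(R2) = 0.003861 S between n8,n2
  Y(R3) = 0.0006757 S between n7,n4
  Y(R4) = 0.0002165 S between n5,n9
  Y(R5) = 0.002222 S between n8,n2
  Y(R6) = 0.9259 S between n3,n1
  Y(R7) = 0.6579 S between n6,n9
  Y(R8) = 0.02976 S between n1,n0
  Y(R9) = 0.9346 S between n0,n8
  Y(R10) = 0.7576 S between n7,n10
  Y(R11) = 0.0006135 S between n3,n5
  Y(R12) = 0.0008850 S between n5,n2
  Y(R13) = 0.0001038 S between n2,n3
  Y(R14) = 0.01701 S between n10,n7
  Y(R15) = 0.0005848 S between n10,n1
  Y(R16) = 0.004255 S between n8,n4
  Y(R17) = 0.3610 S between n5,n6
  Y(R18) = 0.3968 S between n3,n8
  Y(R19) = 0.9174 S between n10,n7
  Ix: injects 0.00178 A into n3 (from n7)
Assemble and solve the 10×10 MNA system:
  V(n1)=0.001118  V(n2)=0.0001176  V(n3)=0.002117  V(n4)=-0.2088  V(n5)=0.0009363  V(n6)=0.0009363  V(n7)=-1.524  V(n8)=-3.562e-05  V(n9)=0.0009363  V(n10)=-1.523

R_eq = 857.3 Ω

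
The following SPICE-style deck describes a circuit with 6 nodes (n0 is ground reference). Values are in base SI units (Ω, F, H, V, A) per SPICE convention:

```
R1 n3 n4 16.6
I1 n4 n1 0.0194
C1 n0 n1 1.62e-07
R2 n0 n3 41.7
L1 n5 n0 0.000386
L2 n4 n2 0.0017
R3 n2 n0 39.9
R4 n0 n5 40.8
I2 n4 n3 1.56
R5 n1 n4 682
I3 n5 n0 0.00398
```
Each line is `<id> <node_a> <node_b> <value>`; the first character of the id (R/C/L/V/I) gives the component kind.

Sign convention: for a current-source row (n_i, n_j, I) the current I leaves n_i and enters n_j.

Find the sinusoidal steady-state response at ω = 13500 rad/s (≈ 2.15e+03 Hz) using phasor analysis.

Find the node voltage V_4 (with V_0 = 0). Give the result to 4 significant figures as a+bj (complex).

-11.44-3.382j V

MNA unknowns: 5 node voltages V₁..V_5
R1: Y=0.06024+0.000j on G[3,4]
I1: z[4]−=0.0194, z[1]+=0.0194
C1: Y=0.000+0.002187j on G[0,1]
R2: Y=0.02398+0.000j on G[0,3]
L1: Y=0.000-0.1919j on G[5,0]
L2: Y=0.000-0.04357j on G[4,2]
R3: Y=0.02506+0.000j on G[2,0]
R4: Y=0.02451+0.000j on G[0,5]
I2: z[4]−=1.56, z[3]+=1.56
R5: Y=0.001466+0.000j on G[1,4]
I3: z[5]−=0.00398, z[0]+=0.00398
solve → V1=-1.009-1.877j, V2=-10.06+2.403j, V3=10.34-2.419j, V4=-11.44-3.382j, V5=-0.002606-0.02041j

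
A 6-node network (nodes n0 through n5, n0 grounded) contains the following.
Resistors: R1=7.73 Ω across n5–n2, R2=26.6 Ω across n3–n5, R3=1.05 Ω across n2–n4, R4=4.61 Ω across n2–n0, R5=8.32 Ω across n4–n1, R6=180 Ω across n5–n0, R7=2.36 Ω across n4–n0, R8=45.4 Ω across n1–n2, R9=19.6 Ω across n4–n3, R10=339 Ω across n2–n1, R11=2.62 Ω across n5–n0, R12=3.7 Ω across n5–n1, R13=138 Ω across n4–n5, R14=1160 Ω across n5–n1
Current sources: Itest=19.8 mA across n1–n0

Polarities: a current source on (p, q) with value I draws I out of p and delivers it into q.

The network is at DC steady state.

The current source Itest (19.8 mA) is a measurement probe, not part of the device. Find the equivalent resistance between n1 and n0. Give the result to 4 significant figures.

Element admittances at DC:
  Y(R1) = 0.1294 S between n5,n2
  Y(R2) = 0.03759 S between n3,n5
  Y(R3) = 0.9524 S between n2,n4
  Y(R4) = 0.2169 S between n2,n0
  Y(R5) = 0.1202 S between n4,n1
  Y(R6) = 0.005556 S between n5,n0
  Y(R7) = 0.4237 S between n4,n0
  Y(R8) = 0.02203 S between n1,n2
  Y(R9) = 0.05102 S between n4,n3
  Y(R10) = 0.002950 S between n2,n1
  Y(R11) = 0.3817 S between n5,n0
  Y(R12) = 0.2703 S between n5,n1
  Y(R13) = 0.007246 S between n4,n5
  Y(R14) = 0.0008621 S between n5,n1
  Itest: injects 0.0198 A into n0 (from n1)
Assemble and solve the 5×5 MNA system:
  V(n1)=-0.06986  V(n2)=-0.01486  V(n3)=-0.01986  V(n4)=-0.01528  V(n5)=-0.02609

R_eq = 3.528 Ω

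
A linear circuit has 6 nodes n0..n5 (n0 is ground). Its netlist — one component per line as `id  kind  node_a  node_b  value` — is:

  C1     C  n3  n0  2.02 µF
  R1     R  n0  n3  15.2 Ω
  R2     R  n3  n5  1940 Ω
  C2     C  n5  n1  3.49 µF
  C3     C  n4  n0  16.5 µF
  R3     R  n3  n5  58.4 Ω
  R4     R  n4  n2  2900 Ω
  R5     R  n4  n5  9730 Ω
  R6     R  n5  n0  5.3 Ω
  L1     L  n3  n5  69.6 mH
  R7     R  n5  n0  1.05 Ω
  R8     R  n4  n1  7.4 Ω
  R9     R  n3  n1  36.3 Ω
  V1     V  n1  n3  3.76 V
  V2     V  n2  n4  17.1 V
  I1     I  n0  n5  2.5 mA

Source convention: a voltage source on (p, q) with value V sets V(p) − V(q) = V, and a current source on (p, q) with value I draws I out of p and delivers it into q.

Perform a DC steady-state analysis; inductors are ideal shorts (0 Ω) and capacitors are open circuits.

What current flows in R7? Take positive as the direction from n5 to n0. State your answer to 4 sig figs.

0.001973 A

Apply KCL at each of the 5 non-ground nodes and solve the resulting linear system.
Node n1: branches {C2, R8, R9, V1} → V_1 = 3.762
Node n2: branches {R4, V2} → V_2 = 20.86
Node n3: branches {C1, R1, R2, R3, L1, R9, V1} → V_3 = 0.002072
Node n4: branches {C3, R4, R5, R8, V2} → V_4 = 3.759
Node n5: branches {R2, C2, R3, R5, R6, L1, R7, I1} → V_5 = 0.002072
Source currents: i(L1)=-0.0005224, i(V1)=-0.1040, i(V2)=-0.005897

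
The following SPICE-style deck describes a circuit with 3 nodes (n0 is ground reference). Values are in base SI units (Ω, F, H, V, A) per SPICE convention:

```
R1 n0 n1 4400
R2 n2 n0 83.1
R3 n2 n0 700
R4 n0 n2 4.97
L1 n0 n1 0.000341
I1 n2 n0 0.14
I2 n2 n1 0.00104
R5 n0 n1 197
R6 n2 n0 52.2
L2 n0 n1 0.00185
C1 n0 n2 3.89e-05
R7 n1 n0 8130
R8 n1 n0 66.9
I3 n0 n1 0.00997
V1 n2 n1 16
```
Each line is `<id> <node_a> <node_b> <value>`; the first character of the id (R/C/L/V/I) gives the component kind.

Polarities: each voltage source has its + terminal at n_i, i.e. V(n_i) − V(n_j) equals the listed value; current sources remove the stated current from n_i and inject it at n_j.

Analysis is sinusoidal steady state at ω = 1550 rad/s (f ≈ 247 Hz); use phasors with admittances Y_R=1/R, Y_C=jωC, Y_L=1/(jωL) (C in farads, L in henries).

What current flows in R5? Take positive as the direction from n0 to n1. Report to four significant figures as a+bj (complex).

MNA unknowns: 2 node voltages V₁..V_2 plus 1 source current (V1)
R1: Y=0.0002273+0.000j on G[0,1]
R2: Y=0.01203+0.000j on G[2,0]
R3: Y=0.001429+0.000j on G[2,0]
R4: Y=0.2012+0.000j on G[0,2]
L1: Y=0.000-1.892j on G[0,1]
I1: z[2]−=0.14, z[0]+=0.14
I2: z[2]−=0.00104, z[1]+=0.00104
R5: Y=0.005076+0.000j on G[0,1]
R6: Y=0.01916+0.000j on G[2,0]
L2: Y=0.000-0.3487j on G[0,1]
C1: Y=0.000+0.06029j on G[0,2]
R7: Y=0.0001230+0.000j on G[1,0]
R8: Y=0.01495+0.000j on G[1,0]
I3: z[0]−=0.00997, z[1]+=0.00997
V1: row V2−V1=16, i_V1 at 2,1
solve → V1=0.2323-1.803j, V2=16.23-1.803j
aux → i_V1=-4.045-0.5572j

-0.001179+0.009150j A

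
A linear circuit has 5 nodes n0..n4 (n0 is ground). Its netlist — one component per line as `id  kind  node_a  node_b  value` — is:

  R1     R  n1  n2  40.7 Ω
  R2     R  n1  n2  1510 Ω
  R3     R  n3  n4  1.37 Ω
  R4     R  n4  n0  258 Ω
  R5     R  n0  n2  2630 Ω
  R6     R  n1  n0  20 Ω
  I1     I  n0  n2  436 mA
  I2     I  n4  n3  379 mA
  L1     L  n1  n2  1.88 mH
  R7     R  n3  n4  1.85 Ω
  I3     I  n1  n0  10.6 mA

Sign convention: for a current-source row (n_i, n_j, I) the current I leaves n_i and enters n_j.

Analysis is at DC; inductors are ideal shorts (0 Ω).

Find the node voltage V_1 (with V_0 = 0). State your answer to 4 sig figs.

8.444 V

Element admittances at DC:
  Y(R1) = 0.02457 S between n1,n2
  Y(R2) = 0.0006623 S between n1,n2
  Y(R3) = 0.7299 S between n3,n4
  Y(R4) = 0.003876 S between n4,n0
  Y(R5) = 0.0003802 S between n0,n2
  Y(R6) = 0.05000 S between n1,n0
  I1: injects 0.436 A into n2 (from n0)
  I2: injects 0.379 A into n3 (from n4)
  L1: short n1↔n2 (DC inductor)
  Y(R7) = 0.5405 S between n3,n4
  I3: injects 0.0106 A into n0 (from n1)
Assemble and solve the 5×5 MNA system:
  V(n1)=8.444  V(n2)=8.444  V(n3)=0.2983  V(n4)=0.000
  i(L1)=-0.4328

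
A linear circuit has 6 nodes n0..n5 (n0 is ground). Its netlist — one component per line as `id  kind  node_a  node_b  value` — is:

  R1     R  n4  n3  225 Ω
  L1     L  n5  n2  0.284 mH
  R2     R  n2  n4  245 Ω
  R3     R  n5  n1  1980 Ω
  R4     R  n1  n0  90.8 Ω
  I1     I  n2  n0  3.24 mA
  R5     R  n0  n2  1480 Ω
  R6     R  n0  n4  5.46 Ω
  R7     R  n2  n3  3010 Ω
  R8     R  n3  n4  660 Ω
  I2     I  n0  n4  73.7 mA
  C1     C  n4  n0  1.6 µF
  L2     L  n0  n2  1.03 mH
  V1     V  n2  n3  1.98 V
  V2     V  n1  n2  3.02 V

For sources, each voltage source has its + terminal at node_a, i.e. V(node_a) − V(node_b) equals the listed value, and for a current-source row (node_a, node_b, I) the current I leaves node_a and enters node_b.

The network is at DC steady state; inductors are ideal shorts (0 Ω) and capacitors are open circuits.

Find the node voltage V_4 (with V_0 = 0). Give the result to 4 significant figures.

Apply KCL at each of the 5 non-ground nodes and solve the resulting linear system.
Node n1: branches {R3, R4, V2} → V_1 = 3.020
Node n2: branches {L1, R2, I1, R5, R7, L2, V1, V2} → V_2 = 0.000
Node n3: branches {R1, R7, R8, V1} → V_3 = -1.980
Node n4: branches {R1, R2, R6, R8, I2, C1} → V_4 = 0.3204
Node n5: branches {L1, R3} → V_5 = 0.000
Source currents: i(L1)=0.001525, i(L2)=0.02148, i(V1)=-0.01437, i(V2)=-0.03479

0.3204 V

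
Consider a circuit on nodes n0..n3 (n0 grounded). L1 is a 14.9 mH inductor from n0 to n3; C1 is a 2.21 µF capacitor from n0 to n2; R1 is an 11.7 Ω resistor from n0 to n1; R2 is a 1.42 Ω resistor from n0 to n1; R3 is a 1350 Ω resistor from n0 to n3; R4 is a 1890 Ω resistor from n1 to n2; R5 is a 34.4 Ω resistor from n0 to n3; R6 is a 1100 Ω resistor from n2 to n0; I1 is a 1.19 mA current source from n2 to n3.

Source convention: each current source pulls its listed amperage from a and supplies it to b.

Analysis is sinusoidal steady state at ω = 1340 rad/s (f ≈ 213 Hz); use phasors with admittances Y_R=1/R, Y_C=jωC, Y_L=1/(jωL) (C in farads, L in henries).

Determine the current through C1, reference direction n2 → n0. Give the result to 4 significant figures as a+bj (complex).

Element admittances at ω=1340 rad/s:
  Y(L1) = 0.000-0.05009j S between n0,n3
  Y(C1) = 0.000+0.002961j S between n0,n2
  Y(R1) = 0.08547+0.000j S between n0,n1
  Y(R2) = 0.7042+0.000j S between n0,n1
  Y(R3) = 0.0007407+0.000j S between n0,n3
  Y(R4) = 0.0005291+0.000j S between n1,n2
  Y(R5) = 0.02907+0.000j S between n0,n3
  Y(R6) = 0.0009091+0.000j S between n2,n0
  I1: injects 0.00119 A into n3 (from n2)
Assemble and solve the 3×3 MNA system:
  V(n1)=-0.0001057+0.0002177j  V(n2)=-0.1579+0.3252j  V(n3)=0.01044+0.01754j

-0.0009630-0.0004676j A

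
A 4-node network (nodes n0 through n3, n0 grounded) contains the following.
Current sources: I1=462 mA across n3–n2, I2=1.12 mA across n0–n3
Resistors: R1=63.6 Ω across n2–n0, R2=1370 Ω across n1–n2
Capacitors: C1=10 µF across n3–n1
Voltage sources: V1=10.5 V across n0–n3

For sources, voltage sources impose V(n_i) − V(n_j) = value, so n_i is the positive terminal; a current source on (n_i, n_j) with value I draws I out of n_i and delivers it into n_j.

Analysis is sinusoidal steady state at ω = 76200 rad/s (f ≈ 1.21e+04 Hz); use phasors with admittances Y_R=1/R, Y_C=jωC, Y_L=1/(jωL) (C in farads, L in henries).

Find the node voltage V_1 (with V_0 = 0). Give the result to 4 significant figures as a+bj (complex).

-10.50-0.03651j V

Apply KCL at each of the 3 non-ground nodes and solve the resulting linear system.
Node n1: branches {C1, R2} → V_1 = -10.50-0.03651j
Node n2: branches {I1, R1, R2} → V_2 = 27.61-0.001620j
Node n3: branches {I1, I2, C1, V1} → V_3 = -10.50+0.000j
Source currents: i(V1)=0.4331-2.547e-05j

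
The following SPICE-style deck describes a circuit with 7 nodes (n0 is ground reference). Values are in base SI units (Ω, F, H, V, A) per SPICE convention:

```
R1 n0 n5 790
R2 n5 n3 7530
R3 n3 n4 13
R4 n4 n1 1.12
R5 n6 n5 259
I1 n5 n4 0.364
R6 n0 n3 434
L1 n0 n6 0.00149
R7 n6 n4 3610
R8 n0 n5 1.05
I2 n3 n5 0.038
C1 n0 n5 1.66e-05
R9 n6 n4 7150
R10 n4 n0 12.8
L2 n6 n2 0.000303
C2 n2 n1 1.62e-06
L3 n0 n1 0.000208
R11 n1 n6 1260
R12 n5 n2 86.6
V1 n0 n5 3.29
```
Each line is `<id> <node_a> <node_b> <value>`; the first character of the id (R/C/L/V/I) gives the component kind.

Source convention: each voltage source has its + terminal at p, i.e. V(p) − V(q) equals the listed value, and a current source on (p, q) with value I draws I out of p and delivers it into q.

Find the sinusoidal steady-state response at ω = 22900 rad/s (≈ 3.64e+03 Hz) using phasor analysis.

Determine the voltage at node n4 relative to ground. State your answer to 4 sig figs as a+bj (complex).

0.9754+0.6266j V

Element admittances at ω=22900 rad/s:
  Y(R1) = 0.001266+0.000j S between n0,n5
  Y(R2) = 0.0001328+0.000j S between n5,n3
  Y(R3) = 0.07692+0.000j S between n3,n4
  Y(R4) = 0.8929+0.000j S between n4,n1
  Y(R5) = 0.003861+0.000j S between n6,n5
  I1: injects 0.364 A into n4 (from n5)
  Y(R6) = 0.002304+0.000j S between n0,n3
  Y(L1) = 0.000-0.02931j S between n0,n6
  Y(R7) = 0.0002770+0.000j S between n6,n4
  Y(R8) = 0.9524+0.000j S between n0,n5
  I2: injects 0.038 A into n5 (from n3)
  Y(C1) = 0.000+0.3801j S between n0,n5
  Y(R9) = 0.0001399+0.000j S between n6,n4
  Y(R10) = 0.07812+0.000j S between n4,n0
  Y(L2) = 0.000-0.1441j S between n6,n2
  Y(C2) = 0.000+0.03710j S between n2,n1
  Y(L3) = 0.000-0.2099j S between n0,n1
  Y(R11) = 0.0007937+0.000j S between n1,n6
  Y(R12) = 0.01155+0.000j S between n5,n2
  V1: constraint V(n0)−V(n5) = 3.29
Assemble and solve the 7×7 MNA system:
  V(n1)=0.6985+0.6821j  V(n2)=-1.966+3.437j  V(n3)=0.4611+0.6074j  V(n4)=0.9754+0.6266j  V(n5)=-3.290+0.000j  V(n6)=-1.555+2.834j
  i(V1)=-2.834-1.301j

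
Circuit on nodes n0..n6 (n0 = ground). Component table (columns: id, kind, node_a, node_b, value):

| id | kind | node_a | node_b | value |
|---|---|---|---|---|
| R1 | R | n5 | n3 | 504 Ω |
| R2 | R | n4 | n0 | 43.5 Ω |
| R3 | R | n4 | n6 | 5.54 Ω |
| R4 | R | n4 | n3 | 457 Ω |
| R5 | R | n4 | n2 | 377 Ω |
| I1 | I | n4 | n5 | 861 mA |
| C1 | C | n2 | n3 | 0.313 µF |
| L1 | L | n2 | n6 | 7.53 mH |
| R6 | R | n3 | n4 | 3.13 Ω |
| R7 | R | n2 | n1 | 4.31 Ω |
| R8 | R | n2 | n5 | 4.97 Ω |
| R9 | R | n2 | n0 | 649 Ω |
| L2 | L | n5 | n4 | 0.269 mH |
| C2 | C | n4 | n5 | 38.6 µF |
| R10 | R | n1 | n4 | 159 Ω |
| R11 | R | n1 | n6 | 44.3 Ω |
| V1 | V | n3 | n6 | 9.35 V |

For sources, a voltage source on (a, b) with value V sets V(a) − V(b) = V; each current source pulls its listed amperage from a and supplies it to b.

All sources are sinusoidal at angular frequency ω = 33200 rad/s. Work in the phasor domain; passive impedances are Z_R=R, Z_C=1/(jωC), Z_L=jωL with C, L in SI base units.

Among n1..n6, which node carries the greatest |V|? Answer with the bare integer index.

6

Apply KCL at each of the 6 non-ground nodes and solve the resulting linear system.
Node n1: branches {R7, R10, R11} → V_1 = -0.8761-0.2660j
Node n2: branches {R5, C1, L1, R7, R8, R9} → V_2 = -0.4262-0.2884j
Node n3: branches {R1, R4, C1, R6, V1} → V_3 = 3.597-0.1152j
Node n4: branches {R2, R3, R4, R5, I1, R6, L2, C2, R10} → V_4 = 0.02856+0.01933j
Node n5: branches {R1, I1, R8, L2, C2} → V_5 = 0.08893-0.6342j
Node n6: branches {R3, L1, R11, V1} → V_6 = -5.753-0.1152j
Source currents: i(V1)=-1.153+0.0004326j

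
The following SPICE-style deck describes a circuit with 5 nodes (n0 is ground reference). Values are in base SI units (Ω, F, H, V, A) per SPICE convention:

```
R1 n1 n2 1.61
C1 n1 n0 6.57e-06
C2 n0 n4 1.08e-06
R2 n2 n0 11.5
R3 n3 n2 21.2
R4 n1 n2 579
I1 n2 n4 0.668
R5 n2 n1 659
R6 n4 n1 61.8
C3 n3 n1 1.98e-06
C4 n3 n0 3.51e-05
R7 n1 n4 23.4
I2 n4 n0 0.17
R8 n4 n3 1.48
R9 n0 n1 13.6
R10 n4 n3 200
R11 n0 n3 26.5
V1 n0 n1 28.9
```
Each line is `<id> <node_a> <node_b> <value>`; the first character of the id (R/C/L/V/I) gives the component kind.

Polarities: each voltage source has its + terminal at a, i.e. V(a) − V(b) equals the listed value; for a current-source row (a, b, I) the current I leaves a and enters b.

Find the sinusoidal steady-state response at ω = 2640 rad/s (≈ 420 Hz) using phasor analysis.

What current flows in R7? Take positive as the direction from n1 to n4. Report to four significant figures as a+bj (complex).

MNA unknowns: 4 node voltages V₁..V_4 plus 1 source current (V1)
R1: Y=0.6211+0.000j on G[1,2]
C1: Y=0.000+0.01734j on G[1,0]
C2: Y=0.000+0.002851j on G[0,4]
R2: Y=0.08696+0.000j on G[2,0]
R3: Y=0.04717+0.000j on G[3,2]
R4: Y=0.001727+0.000j on G[1,2]
I1: z[2]−=0.668, z[4]+=0.668
R5: Y=0.001517+0.000j on G[2,1]
R6: Y=0.01618+0.000j on G[4,1]
C3: Y=0.000+0.005227j on G[3,1]
C4: Y=0.000+0.09266j on G[3,0]
R7: Y=0.04274+0.000j on G[1,4]
I2: z[4]−=0.17, z[0]+=0.17
R8: Y=0.6757+0.000j on G[4,3]
R9: Y=0.07353+0.000j on G[0,1]
R10: Y=0.005000+0.000j on G[4,3]
R11: Y=0.03774+0.000j on G[0,3]
V1: row V0−V1=28.9, i_V1 at 0,1
solve → V1=-28.90+0.000j, V2=-25.37+0.4520j, V3=-11.33+7.267j, V4=-12.03+6.735j
aux → i_V1=-5.282-1.272j

-0.7209-0.2878j A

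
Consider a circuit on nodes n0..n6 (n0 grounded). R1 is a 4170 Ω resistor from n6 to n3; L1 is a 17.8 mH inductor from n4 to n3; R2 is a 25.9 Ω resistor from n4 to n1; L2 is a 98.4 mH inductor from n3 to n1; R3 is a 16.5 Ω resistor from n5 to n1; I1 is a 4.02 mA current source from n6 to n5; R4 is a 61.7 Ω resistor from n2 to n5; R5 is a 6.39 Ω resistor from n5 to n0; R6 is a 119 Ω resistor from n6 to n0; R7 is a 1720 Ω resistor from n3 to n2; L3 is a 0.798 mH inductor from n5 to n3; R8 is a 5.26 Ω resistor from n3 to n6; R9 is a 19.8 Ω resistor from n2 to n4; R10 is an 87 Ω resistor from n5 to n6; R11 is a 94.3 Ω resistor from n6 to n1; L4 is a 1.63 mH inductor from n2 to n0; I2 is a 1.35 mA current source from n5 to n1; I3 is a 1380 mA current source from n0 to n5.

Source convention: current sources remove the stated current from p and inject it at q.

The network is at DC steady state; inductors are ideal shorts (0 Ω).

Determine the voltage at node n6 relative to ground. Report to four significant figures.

Apply KCL at each of the 6 non-ground nodes and solve the resulting linear system.
Node n1: branches {R2, L2, R3, R11, I2} → V_1 = 5.952
Node n2: branches {R4, R7, R9, L4} → V_2 = 0.000
Node n3: branches {R1, L1, L2, R7, L3, R8} → V_3 = 5.952
Node n4: branches {L1, R2, R9} → V_4 = 5.952
Node n5: branches {R3, I1, R4, R5, L3, R10, I2, I3} → V_5 = 5.952
Node n6: branches {R1, I1, R6, R8, R10, R11} → V_6 = 5.708
Source currents: i(L1)=-0.3006, i(L2)=0.001245, i(L3)=0.3519, i(L4)=0.4005

5.708 V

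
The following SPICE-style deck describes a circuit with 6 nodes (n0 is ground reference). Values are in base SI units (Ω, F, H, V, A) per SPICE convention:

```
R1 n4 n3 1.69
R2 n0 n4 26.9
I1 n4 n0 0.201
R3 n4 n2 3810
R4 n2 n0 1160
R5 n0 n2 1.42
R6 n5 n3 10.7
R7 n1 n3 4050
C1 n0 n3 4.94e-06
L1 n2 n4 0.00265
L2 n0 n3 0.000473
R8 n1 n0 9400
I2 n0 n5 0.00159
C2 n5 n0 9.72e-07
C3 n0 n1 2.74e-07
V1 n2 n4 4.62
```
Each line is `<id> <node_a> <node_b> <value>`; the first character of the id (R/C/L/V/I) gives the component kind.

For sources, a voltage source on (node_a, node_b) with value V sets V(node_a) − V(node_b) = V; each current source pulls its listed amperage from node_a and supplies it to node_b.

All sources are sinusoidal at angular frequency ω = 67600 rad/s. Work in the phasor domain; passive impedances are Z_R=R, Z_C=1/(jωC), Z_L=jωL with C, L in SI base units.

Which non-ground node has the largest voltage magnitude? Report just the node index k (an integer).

4

Element admittances at ω=67600 rad/s:
  Y(R1) = 0.5917+0.000j S between n4,n3
  Y(R2) = 0.03717+0.000j S between n0,n4
  I1: injects 0.201 A into n0 (from n4)
  Y(R3) = 0.0002625+0.000j S between n4,n2
  Y(R4) = 0.0008621+0.000j S between n2,n0
  Y(R5) = 0.7042+0.000j S between n0,n2
  Y(R6) = 0.09346+0.000j S between n5,n3
  Y(R7) = 0.0002469+0.000j S between n1,n3
  Y(C1) = 0.000+0.3339j S between n0,n3
  Y(L1) = 0.000-0.005582j S between n2,n4
  Y(L2) = 0.000-0.03127j S between n0,n3
  Y(R8) = 0.0001064+0.000j S between n1,n0
  I2: injects 0.00159 A into n5 (from n0)
  Y(C2) = 0.000+0.06571j S between n5,n0
  Y(C3) = 0.000+0.01852j S between n0,n1
  V1: constraint V(n2)−V(n4) = 4.62
Assemble and solve the 6×6 MNA system:
  V(n1)=0.02774+0.03000j  V(n2)=1.047+0.9422j  V(n3)=-2.211+2.124j  V(n4)=-3.573+0.9422j  V(n5)=-0.4686+2.454j
  i(V1)=-0.7393-0.6385j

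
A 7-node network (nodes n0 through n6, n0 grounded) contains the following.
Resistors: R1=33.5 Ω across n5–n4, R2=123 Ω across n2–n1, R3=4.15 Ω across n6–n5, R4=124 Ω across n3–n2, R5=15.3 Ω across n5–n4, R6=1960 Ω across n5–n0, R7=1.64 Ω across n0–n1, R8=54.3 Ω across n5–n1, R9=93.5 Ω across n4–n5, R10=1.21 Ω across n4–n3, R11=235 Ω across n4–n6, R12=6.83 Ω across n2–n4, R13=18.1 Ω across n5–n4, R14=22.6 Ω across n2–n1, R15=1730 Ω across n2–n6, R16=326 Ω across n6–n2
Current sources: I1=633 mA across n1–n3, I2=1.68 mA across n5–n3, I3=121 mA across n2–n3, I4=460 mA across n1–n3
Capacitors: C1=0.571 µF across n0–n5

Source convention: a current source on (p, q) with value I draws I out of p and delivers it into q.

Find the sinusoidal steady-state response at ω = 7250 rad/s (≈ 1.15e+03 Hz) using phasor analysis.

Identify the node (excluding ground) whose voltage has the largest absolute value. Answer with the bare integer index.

3

Element admittances at ω=7250 rad/s:
  Y(R1) = 0.02985+0.000j S between n5,n4
  I1: injects 0.633 A into n3 (from n1)
  Y(R2) = 0.008130+0.000j S between n2,n1
  Y(R3) = 0.2410+0.000j S between n6,n5
  Y(R4) = 0.008065+0.000j S between n3,n2
  Y(R5) = 0.06536+0.000j S between n5,n4
  Y(R6) = 0.0005102+0.000j S between n5,n0
  Y(C1) = 0.000+0.004140j S between n0,n5
  Y(R7) = 0.6098+0.000j S between n0,n1
  Y(R8) = 0.01842+0.000j S between n5,n1
  Y(R9) = 0.01070+0.000j S between n4,n5
  Y(R10) = 0.8264+0.000j S between n4,n3
  Y(R11) = 0.004255+0.000j S between n4,n6
  Y(R12) = 0.1464+0.000j S between n2,n4
  I2: injects 0.00168 A into n3 (from n5)
  I3: injects 0.121 A into n3 (from n2)
  Y(R13) = 0.05525+0.000j S between n5,n4
  Y(R14) = 0.04425+0.000j S between n2,n1
  Y(R15) = 0.0005780+0.000j S between n2,n6
  Y(R16) = 0.003067+0.000j S between n6,n2
  I4: injects 0.46 A into n3 (from n1)
Assemble and solve the 6×6 MNA system:
  V(n1)=-0.02531-0.1187j  V(n2)=14.32-0.9974j  V(n3)=21.22-1.280j  V(n4)=19.82-1.283j  V(n5)=17.67-1.549j  V(n6)=17.66-1.537j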